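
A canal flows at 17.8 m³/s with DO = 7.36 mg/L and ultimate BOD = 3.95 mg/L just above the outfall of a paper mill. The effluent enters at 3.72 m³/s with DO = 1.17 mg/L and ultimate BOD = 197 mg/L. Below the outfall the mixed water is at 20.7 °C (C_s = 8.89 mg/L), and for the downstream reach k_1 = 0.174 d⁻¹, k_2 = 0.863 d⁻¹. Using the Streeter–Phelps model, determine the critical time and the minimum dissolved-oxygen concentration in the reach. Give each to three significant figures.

Mixed DO = (17.8×7.36 + 3.72×1.17)/(17.8+3.72) = 135.4/21.52 = 6.290 mg/L.
Mixed L₀ = (17.8×3.95 + 3.72×197)/(21.52) = 803.2/21.52 = 37.32 mg/L.
Initial deficit D₀ = C_s − DO₀ = 8.89 − 6.290 = 2.600 mg/L.
t_c = (1/0.6890) ln[(0.863/0.174)(1 − 2.600×0.6890/(0.174×37.32))] = 1.451 × ln(3.592) = 1.856 d.
D_c = (0.174/0.863) × 37.32 × e^(−0.174×1.856) = 0.2016 × 37.32 × 0.7241 = 5.448 mg/L.
Minimum DO = 8.89 − 5.448 = 3.442 mg/L.

t_c ≈ 1.86 d; minimum DO ≈ 3.44 mg/L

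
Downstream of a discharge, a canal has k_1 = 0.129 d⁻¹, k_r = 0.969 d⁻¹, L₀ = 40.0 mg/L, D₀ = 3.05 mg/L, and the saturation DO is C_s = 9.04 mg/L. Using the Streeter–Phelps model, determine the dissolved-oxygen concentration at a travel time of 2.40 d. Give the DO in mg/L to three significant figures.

DO ≈ 4.83 mg/L

k_1 L₀/(k_r−k_1) = 0.129×40.0/(0.969−0.129) = 5.160/0.8400 = 6.143 mg/L.
e^(−k_1 t) = e^(−0.129×2.400) = 0.7337; e^(−k_r t) = e^(−0.969×2.400) = 0.09772.
D = 6.143 × (0.7337 − 0.09772) + 3.05 × 0.09772 = 3.907 + 0.2981 = 4.205 mg/L.
DO = C_s − D = 9.04 − 4.205 = 4.835 mg/L.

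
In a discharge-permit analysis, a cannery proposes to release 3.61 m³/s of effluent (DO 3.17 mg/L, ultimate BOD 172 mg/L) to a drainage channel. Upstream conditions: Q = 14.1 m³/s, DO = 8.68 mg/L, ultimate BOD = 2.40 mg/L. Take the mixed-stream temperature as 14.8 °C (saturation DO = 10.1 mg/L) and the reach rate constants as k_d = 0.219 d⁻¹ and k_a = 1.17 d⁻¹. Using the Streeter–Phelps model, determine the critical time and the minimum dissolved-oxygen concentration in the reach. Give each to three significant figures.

Mixed DO = (14.1×8.68 + 3.61×3.17)/(14.1+3.61) = 133.8/17.71 = 7.557 mg/L.
Mixed L₀ = (14.1×2.40 + 3.61×172)/(17.71) = 654.8/17.71 = 36.97 mg/L.
Initial deficit D₀ = C_s − DO₀ = 10.1 − 7.557 = 2.543 mg/L.
t_c = (1/0.9510) ln[(1.17/0.219)(1 − 2.543×0.9510/(0.219×36.97))] = 1.052 × ln(3.747) = 1.389 d.
D_c = (0.219/1.17) × 36.97 × e^(−0.219×1.389) = 0.1872 × 36.97 × 0.7377 = 5.105 mg/L.
Minimum DO = 10.1 − 5.105 = 4.995 mg/L.

t_c ≈ 1.39 d; minimum DO ≈ 4.99 mg/L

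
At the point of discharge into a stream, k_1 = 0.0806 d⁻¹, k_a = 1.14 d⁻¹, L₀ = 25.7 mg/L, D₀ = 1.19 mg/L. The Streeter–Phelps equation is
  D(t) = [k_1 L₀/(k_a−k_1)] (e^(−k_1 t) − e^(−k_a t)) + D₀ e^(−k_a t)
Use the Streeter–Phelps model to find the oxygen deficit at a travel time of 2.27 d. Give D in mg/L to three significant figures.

D ≈ 1.57 mg/L

k_1 L₀/(k_a−k_1) = 0.0806×25.7/(1.14−0.0806) = 2.071/1.059 = 1.955 mg/L.
e^(−k_1 t) = e^(−0.0806×2.270) = 0.8328; e^(−k_a t) = e^(−1.14×2.270) = 0.07519.
D = 1.955 × (0.8328 − 0.07519) + 1.19 × 0.07519 = 1.481 + 0.08947 = 1.571 mg/L.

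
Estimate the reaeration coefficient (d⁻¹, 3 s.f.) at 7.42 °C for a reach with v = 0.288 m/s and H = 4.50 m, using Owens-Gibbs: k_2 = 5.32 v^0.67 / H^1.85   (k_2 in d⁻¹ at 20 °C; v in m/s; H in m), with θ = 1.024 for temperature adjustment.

k_2 ≈ 0.106 d⁻¹

k_2(20) = 5.32 × 0.288^0.67 / 4.50^1.85 = 5.32 × 0.4343 / 16.16 = 0.1430 d⁻¹.
k_2(7.42) = 0.1430 × 1.024^(7.42−20) = 0.1430 × 0.7420 = 0.1061 d⁻¹.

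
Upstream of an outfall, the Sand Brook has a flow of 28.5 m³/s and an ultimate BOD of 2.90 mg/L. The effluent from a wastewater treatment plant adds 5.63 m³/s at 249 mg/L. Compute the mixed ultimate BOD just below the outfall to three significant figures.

Flow-weighted mixing: C = (Q_r C_r + Q_w C_w)/(Q_r + Q_w)
= (28.5×2.90 + 5.63×249)/(28.5 + 5.63) = 1485/34.13 = 43.50 mg/L.

43.5 mg/L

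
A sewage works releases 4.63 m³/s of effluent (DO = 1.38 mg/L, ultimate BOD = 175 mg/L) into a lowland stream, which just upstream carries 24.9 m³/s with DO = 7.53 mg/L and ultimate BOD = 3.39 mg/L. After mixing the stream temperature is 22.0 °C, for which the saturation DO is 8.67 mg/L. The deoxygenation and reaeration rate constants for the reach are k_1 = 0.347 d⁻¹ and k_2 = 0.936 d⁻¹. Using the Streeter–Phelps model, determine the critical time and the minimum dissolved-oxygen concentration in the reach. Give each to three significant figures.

t_c ≈ 1.47 d; minimum DO ≈ 1.93 mg/L

Mixed DO = (24.9×7.53 + 4.63×1.38)/(24.9+4.63) = 193.9/29.53 = 6.566 mg/L.
Mixed L₀ = (24.9×3.39 + 4.63×175)/(29.53) = 894.7/29.53 = 30.30 mg/L.
Initial deficit D₀ = C_s − DO₀ = 8.67 − 6.566 = 2.104 mg/L.
t_c = (1/0.5890) ln[(0.936/0.347)(1 − 2.104×0.5890/(0.347×30.30))] = 1.698 × ln(2.379) = 1.472 d.
D_c = (0.347/0.936) × 30.30 × e^(−0.347×1.472) = 0.3707 × 30.30 × 0.6001 = 6.740 mg/L.
Minimum DO = 8.67 − 6.740 = 1.930 mg/L.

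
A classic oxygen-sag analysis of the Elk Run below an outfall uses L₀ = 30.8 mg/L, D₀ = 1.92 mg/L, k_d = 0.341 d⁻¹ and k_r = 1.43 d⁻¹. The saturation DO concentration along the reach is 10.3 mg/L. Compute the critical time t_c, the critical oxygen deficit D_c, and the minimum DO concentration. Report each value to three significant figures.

At the critical point dD/dt = 0, so k_d L₀ e^(−k_d t) = k_r D. Substituting D(t) from the Streeter–Phelps equation and solving for t gives
t_c = ln[(k_r/k_d)(1 − D₀(k_r−k_d)/(k_d L₀))] / (k_r−k_d).
Here k_r−k_d = 1.089 d⁻¹ and 1 − D₀(k_r−k_d)/(k_d L₀) = 1 − 1.92×1.089/(0.341×30.8) = 0.8009, so
t_c = ln(4.194 × 0.8009) / 1.089 = 1.212 / 1.089 = 1.113 d.
D_c = (k_d/k_r) L₀ e^(−k_d t_c) = (0.341/1.43) × 30.8 × e^(−0.341×1.113) = 0.2385 × 30.8 × 0.6843 = 5.026 mg/L.
Minimum DO = C_s − D_c = 10.3 − 5.026 = 5.274 mg/L.

t_c ≈ 1.11 d; D_c ≈ 5.03 mg/L; min DO ≈ 5.27 mg/L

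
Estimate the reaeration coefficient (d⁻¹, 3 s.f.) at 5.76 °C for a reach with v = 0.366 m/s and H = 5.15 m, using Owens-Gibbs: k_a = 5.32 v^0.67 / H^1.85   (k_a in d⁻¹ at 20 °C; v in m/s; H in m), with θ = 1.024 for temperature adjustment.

k_a(20) = 5.32 × 0.366^0.67 / 5.15^1.85 = 5.32 × 0.5100 / 20.74 = 0.1308 d⁻¹.
k_a(5.76) = 0.1308 × 1.024^(5.76−20) = 0.1308 × 0.7134 = 0.09331 d⁻¹.

k_a ≈ 0.0933 d⁻¹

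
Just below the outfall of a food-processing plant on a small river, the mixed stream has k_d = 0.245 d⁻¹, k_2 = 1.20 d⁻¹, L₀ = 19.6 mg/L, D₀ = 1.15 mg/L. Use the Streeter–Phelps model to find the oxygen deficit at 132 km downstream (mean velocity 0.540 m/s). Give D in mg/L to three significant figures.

Travel time t = x/v = 132 km / (0.540 m/s) = 132000 m / 0.540 m/s = 244400 s = 2.829 d.
k_d L₀/(k_2−k_d) = 0.245×19.6/(1.20−0.245) = 4.802/0.9550 = 5.028 mg/L.
e^(−k_d t) = e^(−0.245×2.829) = 0.5000; e^(−k_2 t) = e^(−1.20×2.829) = 0.03354.
D = 5.028 × (0.5000 − 0.03354) + 1.15 × 0.03354 = 2.345 + 0.03857 = 2.384 mg/L.

D ≈ 2.38 mg/L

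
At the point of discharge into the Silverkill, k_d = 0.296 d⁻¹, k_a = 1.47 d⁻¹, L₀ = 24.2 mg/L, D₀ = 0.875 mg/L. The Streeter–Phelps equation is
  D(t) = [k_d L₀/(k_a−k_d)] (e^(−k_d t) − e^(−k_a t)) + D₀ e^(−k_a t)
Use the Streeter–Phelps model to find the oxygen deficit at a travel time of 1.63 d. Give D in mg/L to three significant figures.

D ≈ 3.29 mg/L

k_d L₀/(k_a−k_d) = 0.296×24.2/(1.47−0.296) = 7.163/1.174 = 6.102 mg/L.
e^(−k_d t) = e^(−0.296×1.630) = 0.6173; e^(−k_a t) = e^(−1.47×1.630) = 0.09107.
D = 6.102 × (0.6173 − 0.09107) + 0.875 × 0.09107 = 3.210 + 0.07969 = 3.290 mg/L.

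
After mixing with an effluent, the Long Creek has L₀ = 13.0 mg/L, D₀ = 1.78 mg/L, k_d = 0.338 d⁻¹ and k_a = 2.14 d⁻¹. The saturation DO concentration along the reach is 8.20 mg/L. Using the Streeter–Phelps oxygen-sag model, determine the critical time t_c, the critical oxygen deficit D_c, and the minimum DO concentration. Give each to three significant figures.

With k_a/k_d = 6.331 and 1 − D₀(k_a−k_d)/(k_d L₀) = 0.2700,
t_c = ln(6.331 × 0.2700) / (2.14 − 0.338) = ln(1.710) / 1.802 = 0.5362/1.802 = 0.2976 d.
L(t_c) = L₀ e^(−k_d t_c) = 13.0 × 0.9043 = 11.76 mg/L, and at the critical point k_a D_c = k_d L, so D_c = (0.338/2.14) × 11.76 = 1.857 mg/L.
Minimum DO = C_s − D_c = 8.20 − 1.857 = 6.343 mg/L.

t_c ≈ 0.298 d; D_c ≈ 1.86 mg/L; min DO ≈ 6.34 mg/L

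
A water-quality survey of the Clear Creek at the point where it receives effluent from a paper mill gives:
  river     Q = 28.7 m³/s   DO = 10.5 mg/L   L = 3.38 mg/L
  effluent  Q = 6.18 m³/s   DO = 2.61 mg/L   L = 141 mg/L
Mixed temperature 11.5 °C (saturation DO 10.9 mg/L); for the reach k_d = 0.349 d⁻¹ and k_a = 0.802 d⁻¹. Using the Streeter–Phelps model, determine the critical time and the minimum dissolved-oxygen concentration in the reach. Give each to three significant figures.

t_c ≈ 1.64 d; minimum DO ≈ 4.09 mg/L

Mixed DO = (28.7×10.5 + 6.18×2.61)/(28.7+6.18) = 317.5/34.88 = 9.102 mg/L.
Mixed L₀ = (28.7×3.38 + 6.18×141)/(34.88) = 968.4/34.88 = 27.76 mg/L.
Initial deficit D₀ = C_s − DO₀ = 10.9 − 9.102 = 1.798 mg/L.
t_c = (1/0.4530) ln[(0.802/0.349)(1 − 1.798×0.4530/(0.349×27.76))] = 2.208 × ln(2.105) = 1.643 d.
D_c = (0.349/0.802) × 27.76 × e^(−0.349×1.643) = 0.4352 × 27.76 × 0.5636 = 6.809 mg/L.
Minimum DO = 10.9 − 6.809 = 4.091 mg/L.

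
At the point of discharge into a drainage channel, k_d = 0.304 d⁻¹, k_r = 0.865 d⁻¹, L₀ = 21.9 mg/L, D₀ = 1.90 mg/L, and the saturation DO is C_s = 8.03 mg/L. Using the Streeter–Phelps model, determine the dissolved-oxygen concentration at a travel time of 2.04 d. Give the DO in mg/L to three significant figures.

DO ≈ 3.35 mg/L

k_d L₀/(k_r−k_d) = 0.304×21.9/(0.865−0.304) = 6.658/0.5610 = 11.87 mg/L.
e^(−k_d t) = e^(−0.304×2.040) = 0.5379; e^(−k_r t) = e^(−0.865×2.040) = 0.1713.
D = 11.87 × (0.5379 − 0.1713) + 1.90 × 0.1713 = 4.351 + 0.3254 = 4.676 mg/L.
DO = C_s − D = 8.03 − 4.676 = 3.354 mg/L.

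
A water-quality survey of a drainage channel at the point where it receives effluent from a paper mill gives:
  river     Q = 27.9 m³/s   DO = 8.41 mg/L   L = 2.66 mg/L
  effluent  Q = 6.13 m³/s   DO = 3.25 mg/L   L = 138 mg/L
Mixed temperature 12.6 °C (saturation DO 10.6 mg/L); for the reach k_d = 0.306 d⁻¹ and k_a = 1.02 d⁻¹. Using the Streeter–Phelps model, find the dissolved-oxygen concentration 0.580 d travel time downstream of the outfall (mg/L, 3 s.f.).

Mixed DO = (27.9×8.41 + 6.13×3.25)/(27.9+6.13) = 254.6/34.03 = 7.481 mg/L.
Mixed L₀ = (27.9×2.66 + 6.13×138)/(34.03) = 920.2/34.03 = 27.04 mg/L.
Initial deficit D₀ = C_s − DO₀ = 10.6 − 7.481 = 3.119 mg/L.
D(0.580) = [0.306×27.04/(1.02−0.306)](e^(−0.306×0.580) − e^(−1.02×0.580)) + 3.119 e^(−1.02×0.580)
= 11.59 × (0.8374 − 0.5534) + 3.119 × 0.5534 = 5.017 mg/L.
DO = 10.6 − 5.017 = 5.583 mg/L.

DO ≈ 5.58 mg/L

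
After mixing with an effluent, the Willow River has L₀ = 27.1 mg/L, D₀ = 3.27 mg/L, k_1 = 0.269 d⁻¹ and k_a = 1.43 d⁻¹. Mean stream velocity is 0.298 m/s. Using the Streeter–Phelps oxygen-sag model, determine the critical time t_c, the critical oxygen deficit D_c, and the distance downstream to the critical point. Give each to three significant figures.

t_c ≈ 0.805 d; D_c ≈ 4.10 mg/L; x_c ≈ 20.7 km

With k_a/k_1 = 5.316 and 1 − D₀(k_a−k_1)/(k_1 L₀) = 0.4792,
t_c = ln(5.316 × 0.4792) / (1.43 − 0.269) = ln(2.548) / 1.161 = 0.9351/1.161 = 0.8054 d.
L(t_c) = L₀ e^(−k_1 t_c) = 27.1 × 0.8052 = 21.82 mg/L, and at the critical point k_a D_c = k_1 L, so D_c = (0.269/1.43) × 21.82 = 4.105 mg/L.
x_c = v t_c = 0.298 m/s × 0.8054 d × 86400 s/d = 20740 m ≈ 20.7 km.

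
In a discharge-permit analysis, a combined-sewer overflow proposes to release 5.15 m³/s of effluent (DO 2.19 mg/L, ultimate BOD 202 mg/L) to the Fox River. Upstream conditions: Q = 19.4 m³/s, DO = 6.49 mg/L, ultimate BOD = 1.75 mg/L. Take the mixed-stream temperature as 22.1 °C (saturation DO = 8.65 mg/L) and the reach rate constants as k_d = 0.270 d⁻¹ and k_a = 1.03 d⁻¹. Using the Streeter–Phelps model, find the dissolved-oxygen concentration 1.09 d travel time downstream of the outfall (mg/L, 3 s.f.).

DO ≈ 1.13 mg/L

Mixed DO = (19.4×6.49 + 5.15×2.19)/(19.4+5.15) = 137.2/24.55 = 5.588 mg/L.
Mixed L₀ = (19.4×1.75 + 5.15×202)/(24.55) = 1074/24.55 = 43.76 mg/L.
Initial deficit D₀ = C_s − DO₀ = 8.65 − 5.588 = 3.062 mg/L.
D(1.09) = [0.270×43.76/(1.03−0.270)](e^(−0.270×1.09) − e^(−1.03×1.09)) + 3.062 e^(−1.03×1.09)
= 15.55 × (0.7451 − 0.3254) + 3.062 × 0.3254 = 7.520 mg/L.
DO = 8.65 − 7.520 = 1.130 mg/L.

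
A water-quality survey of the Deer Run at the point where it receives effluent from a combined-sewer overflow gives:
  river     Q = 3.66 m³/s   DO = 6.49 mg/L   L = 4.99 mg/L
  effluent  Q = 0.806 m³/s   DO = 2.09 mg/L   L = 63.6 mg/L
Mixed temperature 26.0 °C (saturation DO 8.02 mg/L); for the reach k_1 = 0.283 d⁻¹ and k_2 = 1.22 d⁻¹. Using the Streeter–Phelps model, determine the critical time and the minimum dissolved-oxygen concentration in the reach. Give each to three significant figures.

Mixed DO = (3.66×6.49 + 0.806×2.09)/(3.66+0.806) = 25.44/4.466 = 5.696 mg/L.
Mixed L₀ = (3.66×4.99 + 0.806×63.6)/(4.466) = 69.53/4.466 = 15.57 mg/L.
Initial deficit D₀ = C_s − DO₀ = 8.02 − 5.696 = 2.324 mg/L.
t_c = (1/0.9370) ln[(1.22/0.283)(1 − 2.324×0.9370/(0.283×15.57))] = 1.067 × ln(2.180) = 0.8318 d.
D_c = (0.283/1.22) × 15.57 × e^(−0.283×0.8318) = 0.2320 × 15.57 × 0.7903 = 2.854 mg/L.
Minimum DO = 8.02 − 2.854 = 5.166 mg/L.

t_c ≈ 0.832 d; minimum DO ≈ 5.17 mg/L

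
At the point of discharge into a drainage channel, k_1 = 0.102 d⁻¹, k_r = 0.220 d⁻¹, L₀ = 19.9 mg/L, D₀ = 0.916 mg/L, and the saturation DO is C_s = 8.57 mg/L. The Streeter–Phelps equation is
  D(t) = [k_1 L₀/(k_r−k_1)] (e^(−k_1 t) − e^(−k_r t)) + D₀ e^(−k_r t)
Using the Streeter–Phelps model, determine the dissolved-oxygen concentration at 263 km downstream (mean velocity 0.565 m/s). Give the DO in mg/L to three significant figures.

Travel time t = x/v = 263 km / (0.565 m/s) = 263000 m / 0.565 m/s = 465500 s = 5.388 d.
k_1 L₀/(k_r−k_1) = 0.102×19.9/(0.220−0.102) = 2.030/0.1180 = 17.20 mg/L.
e^(−k_1 t) = e^(−0.102×5.388) = 0.5772; e^(−k_r t) = e^(−0.220×5.388) = 0.3057.
D = 17.20 × (0.5772 − 0.3057) + 0.916 × 0.3057 = 4.671 + 0.2800 = 4.951 mg/L.
DO = C_s − D = 8.57 − 4.951 = 3.619 mg/L.

DO ≈ 3.62 mg/L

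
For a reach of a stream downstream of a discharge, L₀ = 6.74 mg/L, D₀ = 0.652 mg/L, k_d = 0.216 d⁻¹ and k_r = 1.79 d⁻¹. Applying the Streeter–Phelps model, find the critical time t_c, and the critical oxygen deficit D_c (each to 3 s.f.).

t_c ≈ 0.568 d; D_c ≈ 0.719 mg/L

t_c = [1/(k_r−k_d)] ln[(k_r/k_d)(1 − D₀(k_r−k_d)/(k_d L₀))]
= [1/(1.79−0.216)] ln[(1.79/0.216)(1 − 0.652×1.574/(0.216×6.74))]
= (1/1.574) ln[8.287 × 0.2951] = 0.6353 × ln(2.445) = 0.6353 × 0.8942 = 0.5681 d.
L(t_c) = L₀ e^(−k_d t_c) = 6.74 × 0.8845 = 5.962 mg/L, and at the critical point k_r D_c = k_d L, so D_c = (0.216/1.79) × 5.962 = 0.7194 mg/L.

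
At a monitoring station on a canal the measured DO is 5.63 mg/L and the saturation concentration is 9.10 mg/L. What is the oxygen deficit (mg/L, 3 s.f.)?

D = C_s − C = 9.10 − 5.63 = 3.47 mg/L.

D ≈ 3.47 mg/L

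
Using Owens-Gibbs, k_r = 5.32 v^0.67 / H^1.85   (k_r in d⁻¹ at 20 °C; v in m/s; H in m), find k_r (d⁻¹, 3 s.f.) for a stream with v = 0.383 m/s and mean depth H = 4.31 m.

k_r = 5.32 × 0.383^0.67 / 4.31^1.85 = 5.32 × 0.5257 / 14.92 = 0.1874 d⁻¹.

k_r ≈ 0.187 d⁻¹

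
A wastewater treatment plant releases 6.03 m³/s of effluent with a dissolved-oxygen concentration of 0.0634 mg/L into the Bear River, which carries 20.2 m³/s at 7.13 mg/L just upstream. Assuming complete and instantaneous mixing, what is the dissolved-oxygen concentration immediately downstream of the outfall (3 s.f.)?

Flow-weighted mixing: C = (Q_r C_r + Q_w C_w)/(Q_r + Q_w)
= (20.2×7.13 + 6.03×0.0634)/(20.2 + 6.03) = 144.4/26.23 = 5.505 mg/L.

5.51 mg/L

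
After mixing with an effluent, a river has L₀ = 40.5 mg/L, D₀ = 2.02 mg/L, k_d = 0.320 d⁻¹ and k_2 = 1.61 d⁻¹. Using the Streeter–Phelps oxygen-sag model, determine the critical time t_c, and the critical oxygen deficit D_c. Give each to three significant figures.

t_c ≈ 1.08 d; D_c ≈ 5.70 mg/L

With k_2/k_d = 5.031 and 1 − D₀(k_2−k_d)/(k_d L₀) = 0.7989,
t_c = ln(5.031 × 0.7989) / (1.61 − 0.320) = ln(4.020) / 1.290 = 1.391/1.290 = 1.078 d.
L(t_c) = L₀ e^(−k_d t_c) = 40.5 × 0.7081 = 28.68 mg/L, and at the critical point k_2 D_c = k_d L, so D_c = (0.320/1.61) × 28.68 = 5.700 mg/L.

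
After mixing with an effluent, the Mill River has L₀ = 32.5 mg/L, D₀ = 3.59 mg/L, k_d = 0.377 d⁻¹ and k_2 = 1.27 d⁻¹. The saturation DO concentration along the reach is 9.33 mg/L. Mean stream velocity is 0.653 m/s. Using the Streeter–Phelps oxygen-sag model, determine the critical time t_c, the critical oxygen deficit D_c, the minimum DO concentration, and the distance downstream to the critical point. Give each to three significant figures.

t_c ≈ 1.02 d; D_c ≈ 6.57 mg/L; min DO ≈ 2.76 mg/L; x_c ≈ 57.6 km

At the critical point dD/dt = 0, so k_d L₀ e^(−k_d t) = k_2 D. Substituting D(t) from the Streeter–Phelps equation and solving for t gives
t_c = ln[(k_2/k_d)(1 − D₀(k_2−k_d)/(k_d L₀))] / (k_2−k_d).
Here k_2−k_d = 0.8930 d⁻¹ and 1 − D₀(k_2−k_d)/(k_d L₀) = 1 − 3.59×0.8930/(0.377×32.5) = 0.7383, so
t_c = ln(3.369 × 0.7383) / 0.8930 = 0.9112 / 0.8930 = 1.020 d.
L(t_c) = L₀ e^(−k_d t_c) = 32.5 × 0.6807 = 22.12 mg/L, and at the critical point k_2 D_c = k_d L, so D_c = (0.377/1.27) × 22.12 = 6.567 mg/L.
Minimum DO = C_s − D_c = 9.33 − 6.567 = 2.763 mg/L.
x_c = v t_c = 0.653 m/s × 1.020 d × 86400 s/d = 57570 m ≈ 57.6 km.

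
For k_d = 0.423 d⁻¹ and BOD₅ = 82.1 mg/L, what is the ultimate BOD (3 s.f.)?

L₀ ≈ 93.4 mg/L

BOD₅ = L₀(1 − e^(−5k_d)) ⇒ L₀ = BOD₅ / (1 − e^(−5×0.423))
= 82.1 / (1 − 0.1206) = 82.1 / 0.8794 = 93.36 mg/L.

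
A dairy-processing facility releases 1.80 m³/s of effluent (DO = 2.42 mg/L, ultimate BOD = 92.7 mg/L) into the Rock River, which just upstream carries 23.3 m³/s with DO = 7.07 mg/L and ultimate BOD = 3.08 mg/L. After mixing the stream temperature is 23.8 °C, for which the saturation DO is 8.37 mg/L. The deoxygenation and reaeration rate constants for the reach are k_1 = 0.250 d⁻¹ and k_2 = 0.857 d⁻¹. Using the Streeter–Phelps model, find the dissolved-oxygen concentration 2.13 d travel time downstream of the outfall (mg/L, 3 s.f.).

Mixed DO = (23.3×7.07 + 1.80×2.42)/(23.3+1.80) = 169.1/25.10 = 6.737 mg/L.
Mixed L₀ = (23.3×3.08 + 1.80×92.7)/(25.10) = 238.6/25.10 = 9.507 mg/L.
Initial deficit D₀ = C_s − DO₀ = 8.37 − 6.737 = 1.633 mg/L.
D(2.13) = [0.250×9.507/(0.857−0.250)](e^(−0.250×2.13) − e^(−0.857×2.13)) + 1.633 e^(−0.857×2.13)
= 3.916 × (0.5871 − 0.1612) + 1.633 × 0.1612 = 1.931 mg/L.
DO = 8.37 − 1.931 = 6.439 mg/L.

DO ≈ 6.44 mg/L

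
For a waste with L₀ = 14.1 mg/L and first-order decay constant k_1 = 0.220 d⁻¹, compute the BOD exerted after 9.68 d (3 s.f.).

y ≈ 12.4 mg/L

y_t = L₀(1 − e^(−k_1 t)) = 14.1 × (1 − e^(−0.220×9.68))
= 14.1 × (1 − 0.1189) = 14.1 × 0.8811 = 12.42 mg/L.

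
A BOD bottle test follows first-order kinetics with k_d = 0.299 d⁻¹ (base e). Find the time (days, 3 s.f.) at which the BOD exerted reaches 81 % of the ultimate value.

t ≈ 5.55 d

y/L₀ = 1 − e^(−k_d t) = 0.81 ⇒ e^(−k_d t) = 0.190
t = −ln(0.190) / 0.299 = 1.661 / 0.299 = 5.554 d.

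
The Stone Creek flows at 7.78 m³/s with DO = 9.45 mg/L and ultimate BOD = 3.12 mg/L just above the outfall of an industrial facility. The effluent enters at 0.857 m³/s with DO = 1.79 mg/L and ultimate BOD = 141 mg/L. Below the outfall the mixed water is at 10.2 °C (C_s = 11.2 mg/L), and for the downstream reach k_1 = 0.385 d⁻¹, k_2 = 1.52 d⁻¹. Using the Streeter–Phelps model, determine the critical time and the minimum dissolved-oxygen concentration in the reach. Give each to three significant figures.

t_c ≈ 0.698 d; minimum DO ≈ 7.95 mg/L

Mixed DO = (7.78×9.45 + 0.857×1.79)/(7.78+0.857) = 75.06/8.637 = 8.690 mg/L.
Mixed L₀ = (7.78×3.12 + 0.857×141)/(8.637) = 145.1/8.637 = 16.80 mg/L.
Initial deficit D₀ = C_s − DO₀ = 11.2 − 8.690 = 2.510 mg/L.
t_c = (1/1.135) ln[(1.52/0.385)(1 − 2.510×1.135/(0.385×16.80))] = 0.8811 × ln(2.209) = 0.6983 d.
D_c = (0.385/1.52) × 16.80 × e^(−0.385×0.6983) = 0.2533 × 16.80 × 0.7642 = 3.252 mg/L.
Minimum DO = 11.2 − 3.252 = 7.948 mg/L.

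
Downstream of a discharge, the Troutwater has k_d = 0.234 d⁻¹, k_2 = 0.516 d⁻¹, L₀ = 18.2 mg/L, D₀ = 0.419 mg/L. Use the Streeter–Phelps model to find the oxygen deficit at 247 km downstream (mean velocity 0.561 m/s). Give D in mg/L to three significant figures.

D ≈ 3.52 mg/L

Travel time t = x/v = 247 km / (0.561 m/s) = 247000 m / 0.561 m/s = 440300 s = 5.096 d.
k_d L₀/(k_2−k_d) = 0.234×18.2/(0.516−0.234) = 4.259/0.2820 = 15.10 mg/L.
e^(−k_d t) = e^(−0.234×5.096) = 0.3035; e^(−k_2 t) = e^(−0.516×5.096) = 0.07212.
D = 15.10 × (0.3035 − 0.07212) + 0.419 × 0.07212 = 3.494 + 0.03022 = 3.524 mg/L.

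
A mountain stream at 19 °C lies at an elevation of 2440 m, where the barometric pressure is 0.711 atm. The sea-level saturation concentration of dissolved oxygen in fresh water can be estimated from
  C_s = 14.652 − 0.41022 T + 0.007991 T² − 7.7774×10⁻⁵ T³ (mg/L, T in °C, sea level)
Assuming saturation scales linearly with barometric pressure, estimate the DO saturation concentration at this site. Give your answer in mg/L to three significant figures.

C_s ≈ 6.55 mg/L

At sea level: C_s = 14.652 − 0.41022×19 + 0.007991×19² − 7.7774×10⁻⁵×19³ = 9.209 mg/L.
Pressure correction: C_s' = 9.209 × 0.711 = 6.548 mg/L.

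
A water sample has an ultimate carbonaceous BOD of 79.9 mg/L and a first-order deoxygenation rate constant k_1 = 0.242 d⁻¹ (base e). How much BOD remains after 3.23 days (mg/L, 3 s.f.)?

L ≈ 36.6 mg/L

L_t = L₀ e^(−k_1 t) = 79.9 × e^(−0.242×3.23) = 79.9 × 0.4576 = 36.57 mg/L.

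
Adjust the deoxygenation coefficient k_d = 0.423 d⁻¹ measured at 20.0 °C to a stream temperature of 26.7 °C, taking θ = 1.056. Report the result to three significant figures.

k_d ≈ 0.609 d⁻¹

k_d(T₂) = k_d(T₁) · θ^(T₂−T₁) = 0.423 × 1.056^(26.7−20.0)
= 0.423 × 1.056^6.70 = 0.423 × 1.441 = 0.6094 d⁻¹.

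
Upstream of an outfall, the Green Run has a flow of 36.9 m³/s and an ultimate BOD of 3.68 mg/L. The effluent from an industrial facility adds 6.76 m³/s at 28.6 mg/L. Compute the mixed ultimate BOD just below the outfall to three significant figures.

Flow-weighted mixing: C = (Q_r C_r + Q_w C_w)/(Q_r + Q_w)
= (36.9×3.68 + 6.76×28.6)/(36.9 + 6.76) = 329.1/43.66 = 7.538 mg/L.

7.54 mg/L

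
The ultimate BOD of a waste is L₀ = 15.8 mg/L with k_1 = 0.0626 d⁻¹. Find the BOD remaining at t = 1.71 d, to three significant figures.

L_t = L₀ e^(−k_1 t) = 15.8 × e^(−0.0626×1.71) = 15.8 × 0.8985 = 14.20 mg/L.

L ≈ 14.2 mg/L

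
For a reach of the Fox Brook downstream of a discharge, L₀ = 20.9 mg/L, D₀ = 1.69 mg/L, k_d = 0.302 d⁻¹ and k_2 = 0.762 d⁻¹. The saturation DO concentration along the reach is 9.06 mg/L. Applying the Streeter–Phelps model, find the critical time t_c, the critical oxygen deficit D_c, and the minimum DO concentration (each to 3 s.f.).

At the critical point dD/dt = 0, so k_d L₀ e^(−k_d t) = k_2 D. Substituting D(t) from the Streeter–Phelps equation and solving for t gives
t_c = ln[(k_2/k_d)(1 − D₀(k_2−k_d)/(k_d L₀))] / (k_2−k_d).
Here k_2−k_d = 0.4600 d⁻¹ and 1 − D₀(k_2−k_d)/(k_d L₀) = 1 − 1.69×0.4600/(0.302×20.9) = 0.8768, so
t_c = ln(2.523 × 0.8768) / 0.4600 = 0.7941 / 0.4600 = 1.726 d.
D_c = (k_d/k_2) L₀ e^(−k_d t_c) = (0.302/0.762) × 20.9 × e^(−0.302×1.726) = 0.3963 × 20.9 × 0.5937 = 4.918 mg/L.
Minimum DO = C_s − D_c = 9.06 − 4.918 = 4.142 mg/L.

t_c ≈ 1.73 d; D_c ≈ 4.92 mg/L; min DO ≈ 4.14 mg/L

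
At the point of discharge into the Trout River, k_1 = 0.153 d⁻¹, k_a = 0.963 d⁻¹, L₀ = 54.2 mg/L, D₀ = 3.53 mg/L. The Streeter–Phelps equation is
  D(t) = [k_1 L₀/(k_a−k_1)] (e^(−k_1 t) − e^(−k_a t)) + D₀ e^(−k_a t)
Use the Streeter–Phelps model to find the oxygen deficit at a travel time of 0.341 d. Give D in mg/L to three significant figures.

D ≈ 4.89 mg/L

k_1 L₀/(k_a−k_1) = 0.153×54.2/(0.963−0.153) = 8.293/0.8100 = 10.24 mg/L.
e^(−k_1 t) = e^(−0.153×0.3410) = 0.9492; e^(−k_a t) = e^(−0.963×0.3410) = 0.7201.
D = 10.24 × (0.9492 − 0.7201) + 3.53 × 0.7201 = 2.345 + 2.542 = 4.887 mg/L.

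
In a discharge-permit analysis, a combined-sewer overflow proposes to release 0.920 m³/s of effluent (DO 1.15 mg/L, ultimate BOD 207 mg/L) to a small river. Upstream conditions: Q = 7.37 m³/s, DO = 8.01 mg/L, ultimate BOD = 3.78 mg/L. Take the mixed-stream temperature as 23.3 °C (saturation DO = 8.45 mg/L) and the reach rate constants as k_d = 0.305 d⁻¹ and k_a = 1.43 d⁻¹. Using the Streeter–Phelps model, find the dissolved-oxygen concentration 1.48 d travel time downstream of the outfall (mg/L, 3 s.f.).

Mixed DO = (7.37×8.01 + 0.920×1.15)/(7.37+0.920) = 60.09/8.290 = 7.249 mg/L.
Mixed L₀ = (7.37×3.78 + 0.920×207)/(8.290) = 218.3/8.290 = 26.33 mg/L.
Initial deficit D₀ = C_s − DO₀ = 8.45 − 7.249 = 1.201 mg/L.
D(1.48) = [0.305×26.33/(1.43−0.305)](e^(−0.305×1.48) − e^(−1.43×1.48)) + 1.201 e^(−1.43×1.48)
= 7.139 × (0.6367 − 0.1205) + 1.201 × 0.1205 = 3.830 mg/L.
DO = 8.45 − 3.830 = 4.620 mg/L.

DO ≈ 4.62 mg/L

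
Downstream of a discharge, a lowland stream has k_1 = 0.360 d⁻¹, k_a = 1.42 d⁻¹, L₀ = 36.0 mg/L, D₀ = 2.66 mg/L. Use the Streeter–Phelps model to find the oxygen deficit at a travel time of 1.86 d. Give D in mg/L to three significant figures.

k_1 L₀/(k_a−k_1) = 0.360×36.0/(1.42−0.360) = 12.96/1.060 = 12.23 mg/L.
e^(−k_1 t) = e^(−0.360×1.860) = 0.5119; e^(−k_a t) = e^(−1.42×1.860) = 0.07128.
D = 12.23 × (0.5119 − 0.07128) + 2.66 × 0.07128 = 5.387 + 0.1896 = 5.577 mg/L.

D ≈ 5.58 mg/L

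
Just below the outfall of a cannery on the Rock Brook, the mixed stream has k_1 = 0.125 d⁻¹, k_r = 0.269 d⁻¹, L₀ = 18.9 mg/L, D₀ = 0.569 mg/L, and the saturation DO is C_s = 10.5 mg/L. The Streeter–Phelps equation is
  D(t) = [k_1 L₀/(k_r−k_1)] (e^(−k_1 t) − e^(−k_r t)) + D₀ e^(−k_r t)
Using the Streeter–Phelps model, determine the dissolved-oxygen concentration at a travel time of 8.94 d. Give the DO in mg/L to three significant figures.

k_1 L₀/(k_r−k_1) = 0.125×18.9/(0.269−0.125) = 2.362/0.1440 = 16.41 mg/L.
e^(−k_1 t) = e^(−0.125×8.940) = 0.3271; e^(−k_r t) = e^(−0.269×8.940) = 0.09028.
D = 16.41 × (0.3271 − 0.09028) + 0.569 × 0.09028 = 3.885 + 0.05137 = 3.937 mg/L.
DO = C_s − D = 10.5 − 3.937 = 6.563 mg/L.

DO ≈ 6.56 mg/L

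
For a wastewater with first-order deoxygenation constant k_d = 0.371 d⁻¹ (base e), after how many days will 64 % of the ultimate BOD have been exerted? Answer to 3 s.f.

t ≈ 2.75 d

y/L₀ = 1 − e^(−k_d t) = 0.64 ⇒ e^(−k_d t) = 0.360
t = −ln(0.360) / 0.371 = 1.022 / 0.371 = 2.754 d.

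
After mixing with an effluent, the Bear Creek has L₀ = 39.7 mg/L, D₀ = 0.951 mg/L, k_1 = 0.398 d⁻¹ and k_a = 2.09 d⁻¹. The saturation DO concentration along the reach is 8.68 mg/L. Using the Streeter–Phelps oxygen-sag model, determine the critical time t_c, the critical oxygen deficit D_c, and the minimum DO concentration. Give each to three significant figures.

t_c ≈ 0.917 d; D_c ≈ 5.25 mg/L; min DO ≈ 3.43 mg/L

At the critical point dD/dt = 0, so k_1 L₀ e^(−k_1 t) = k_a D. Substituting D(t) from the Streeter–Phelps equation and solving for t gives
t_c = ln[(k_a/k_1)(1 − D₀(k_a−k_1)/(k_1 L₀))] / (k_a−k_1).
Here k_a−k_1 = 1.692 d⁻¹ and 1 − D₀(k_a−k_1)/(k_1 L₀) = 1 − 0.951×1.692/(0.398×39.7) = 0.8982, so
t_c = ln(5.251 × 0.8982) / 1.692 = 1.551 / 1.692 = 0.9167 d.
D_c = (k_1/k_a) L₀ e^(−k_1 t_c) = (0.398/2.09) × 39.7 × e^(−0.398×0.9167) = 0.1904 × 39.7 × 0.6943 = 5.249 mg/L.
Minimum DO = C_s − D_c = 8.68 − 5.249 = 3.431 mg/L.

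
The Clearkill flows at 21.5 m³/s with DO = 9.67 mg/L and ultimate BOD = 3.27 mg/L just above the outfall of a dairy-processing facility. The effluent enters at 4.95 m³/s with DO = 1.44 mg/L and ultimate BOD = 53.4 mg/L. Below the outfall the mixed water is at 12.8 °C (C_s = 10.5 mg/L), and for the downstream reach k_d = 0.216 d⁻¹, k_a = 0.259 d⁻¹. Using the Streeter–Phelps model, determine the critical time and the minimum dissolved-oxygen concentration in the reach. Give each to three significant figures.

Mixed DO = (21.5×9.67 + 4.95×1.44)/(21.5+4.95) = 215.0/26.45 = 8.130 mg/L.
Mixed L₀ = (21.5×3.27 + 4.95×53.4)/(26.45) = 334.6/26.45 = 12.65 mg/L.
Initial deficit D₀ = C_s − DO₀ = 10.5 − 8.130 = 2.370 mg/L.
t_c = (1/0.04300) ln[(0.259/0.216)(1 − 2.370×0.04300/(0.216×12.65))] = 23.26 × ln(1.154) = 3.338 d.
D_c = (0.216/0.259) × 12.65 × e^(−0.216×3.338) = 0.8340 × 12.65 × 0.4862 = 5.130 mg/L.
Minimum DO = 10.5 − 5.130 = 5.370 mg/L.

t_c ≈ 3.34 d; minimum DO ≈ 5.37 mg/L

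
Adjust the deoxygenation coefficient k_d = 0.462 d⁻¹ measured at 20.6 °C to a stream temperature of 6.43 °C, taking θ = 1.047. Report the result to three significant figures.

k_d ≈ 0.241 d⁻¹

k_d(T₂) = k_d(T₁) · θ^(T₂−T₁) = 0.462 × 1.047^(6.43−20.6)
= 0.462 × 1.047^-14.2 = 0.462 × 0.5216 = 0.2410 d⁻¹.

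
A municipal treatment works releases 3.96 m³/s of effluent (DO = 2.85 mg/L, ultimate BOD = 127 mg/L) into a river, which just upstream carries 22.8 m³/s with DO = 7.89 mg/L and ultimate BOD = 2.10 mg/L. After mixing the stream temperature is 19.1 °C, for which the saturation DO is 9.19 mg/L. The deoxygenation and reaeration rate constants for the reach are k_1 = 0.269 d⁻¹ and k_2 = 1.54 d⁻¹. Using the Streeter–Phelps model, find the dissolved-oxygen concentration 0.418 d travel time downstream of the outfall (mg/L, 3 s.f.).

DO ≈ 6.51 mg/L

Mixed DO = (22.8×7.89 + 3.96×2.85)/(22.8+3.96) = 191.2/26.76 = 7.144 mg/L.
Mixed L₀ = (22.8×2.10 + 3.96×127)/(26.76) = 550.8/26.76 = 20.58 mg/L.
Initial deficit D₀ = C_s − DO₀ = 9.19 − 7.144 = 2.046 mg/L.
D(0.418) = [0.269×20.58/(1.54−0.269)](e^(−0.269×0.418) − e^(−1.54×0.418)) + 2.046 e^(−1.54×0.418)
= 4.356 × (0.8936 − 0.5253) + 2.046 × 0.5253 = 2.679 mg/L.
DO = 9.19 − 2.679 = 6.511 mg/L.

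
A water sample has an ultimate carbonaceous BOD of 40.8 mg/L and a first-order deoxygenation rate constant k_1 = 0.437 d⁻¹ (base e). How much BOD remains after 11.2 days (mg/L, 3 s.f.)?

L ≈ 0.306 mg/L

L_t = L₀ e^(−k_1 t) = 40.8 × e^(−0.437×11.2) = 40.8 × 0.007488 = 0.3055 mg/L.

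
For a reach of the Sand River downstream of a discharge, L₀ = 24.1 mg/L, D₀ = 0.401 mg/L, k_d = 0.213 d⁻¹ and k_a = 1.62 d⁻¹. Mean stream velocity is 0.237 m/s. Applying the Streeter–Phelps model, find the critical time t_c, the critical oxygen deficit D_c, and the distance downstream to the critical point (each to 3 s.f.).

At the critical point dD/dt = 0, so k_d L₀ e^(−k_d t) = k_a D. Substituting D(t) from the Streeter–Phelps equation and solving for t gives
t_c = ln[(k_a/k_d)(1 − D₀(k_a−k_d)/(k_d L₀))] / (k_a−k_d).
Here k_a−k_d = 1.407 d⁻¹ and 1 − D₀(k_a−k_d)/(k_d L₀) = 1 − 0.401×1.407/(0.213×24.1) = 0.8901, so
t_c = ln(7.606 × 0.8901) / 1.407 = 1.912 / 1.407 = 1.359 d.
L(t_c) = L₀ e^(−k_d t_c) = 24.1 × 0.7486 = 18.04 mg/L, and at the critical point k_a D_c = k_d L, so D_c = (0.213/1.62) × 18.04 = 2.372 mg/L.
x_c = v t_c = 0.237 m/s × 1.359 d × 86400 s/d = 27830 m ≈ 27.8 km.

t_c ≈ 1.36 d; D_c ≈ 2.37 mg/L; x_c ≈ 27.8 km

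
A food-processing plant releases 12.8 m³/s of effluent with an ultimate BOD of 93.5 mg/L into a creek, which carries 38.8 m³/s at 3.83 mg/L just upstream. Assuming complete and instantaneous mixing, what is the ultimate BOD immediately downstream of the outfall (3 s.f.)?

26.1 mg/L

Flow-weighted mixing: C = (Q_r C_r + Q_w C_w)/(Q_r + Q_w)
= (38.8×3.83 + 12.8×93.5)/(38.8 + 12.8) = 1345/51.60 = 26.07 mg/L.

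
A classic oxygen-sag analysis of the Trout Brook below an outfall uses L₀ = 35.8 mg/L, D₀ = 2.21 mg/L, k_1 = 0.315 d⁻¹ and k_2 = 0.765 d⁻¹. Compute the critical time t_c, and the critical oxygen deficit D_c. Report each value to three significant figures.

t_c ≈ 1.77 d; D_c ≈ 8.45 mg/L

t_c = [1/(k_2−k_1)] ln[(k_2/k_1)(1 − D₀(k_2−k_1)/(k_1 L₀))]
= [1/(0.765−0.315)] ln[(0.765/0.315)(1 − 2.21×0.4500/(0.315×35.8))]
= (1/0.4500) ln[2.429 × 0.9118] = 2.222 × ln(2.214) = 2.222 × 0.7950 = 1.767 d.
L(t_c) = L₀ e^(−k_1 t_c) = 35.8 × 0.5732 = 20.52 mg/L, and at the critical point k_2 D_c = k_1 L, so D_c = (0.315/0.765) × 20.52 = 8.450 mg/L.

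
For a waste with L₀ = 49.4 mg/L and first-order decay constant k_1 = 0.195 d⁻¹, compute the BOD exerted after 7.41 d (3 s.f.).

y ≈ 37.8 mg/L

y_t = L₀(1 − e^(−k_1 t)) = 49.4 × (1 − e^(−0.195×7.41))
= 49.4 × (1 − 0.2358) = 49.4 × 0.7642 = 37.75 mg/L.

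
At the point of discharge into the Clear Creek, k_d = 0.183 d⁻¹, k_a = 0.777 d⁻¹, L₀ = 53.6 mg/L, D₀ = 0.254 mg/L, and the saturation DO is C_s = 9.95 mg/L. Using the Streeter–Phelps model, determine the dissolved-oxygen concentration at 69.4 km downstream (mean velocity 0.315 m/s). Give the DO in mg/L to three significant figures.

DO ≈ 1.84 mg/L

Travel time t = x/v = 69.4 km / (0.315 m/s) = 69400 m / 0.315 m/s = 220300 s = 2.550 d.
k_d L₀/(k_a−k_d) = 0.183×53.6/(0.777−0.183) = 9.809/0.5940 = 16.51 mg/L.
e^(−k_d t) = e^(−0.183×2.550) = 0.6271; e^(−k_a t) = e^(−0.777×2.550) = 0.1379.
D = 16.51 × (0.6271 − 0.1379) + 0.254 × 0.1379 = 8.079 + 0.03502 = 8.114 mg/L.
DO = C_s − D = 9.95 − 8.114 = 1.836 mg/L.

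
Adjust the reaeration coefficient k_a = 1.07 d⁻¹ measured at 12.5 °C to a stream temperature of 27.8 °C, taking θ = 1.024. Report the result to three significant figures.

k_a ≈ 1.54 d⁻¹

k_a(T₂) = k_a(T₁) · θ^(T₂−T₁) = 1.07 × 1.024^(27.8−12.5)
= 1.07 × 1.024^15.3 = 1.07 × 1.437 = 1.538 d⁻¹.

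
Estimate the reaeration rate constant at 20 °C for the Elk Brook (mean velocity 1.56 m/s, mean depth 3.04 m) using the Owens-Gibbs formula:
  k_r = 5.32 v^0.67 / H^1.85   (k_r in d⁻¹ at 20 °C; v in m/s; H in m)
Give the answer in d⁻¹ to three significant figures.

k_r ≈ 0.916 d⁻¹

k_r = 5.32 × 1.56^0.67 / 3.04^1.85 = 5.32 × 1.347 / 7.822 = 0.9162 d⁻¹.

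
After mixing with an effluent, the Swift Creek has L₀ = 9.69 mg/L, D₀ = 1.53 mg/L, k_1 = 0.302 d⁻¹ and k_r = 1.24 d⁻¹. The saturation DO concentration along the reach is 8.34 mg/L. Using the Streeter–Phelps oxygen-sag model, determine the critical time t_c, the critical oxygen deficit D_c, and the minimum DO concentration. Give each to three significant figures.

At the critical point dD/dt = 0, so k_1 L₀ e^(−k_1 t) = k_r D. Substituting D(t) from the Streeter–Phelps equation and solving for t gives
t_c = ln[(k_r/k_1)(1 − D₀(k_r−k_1)/(k_1 L₀))] / (k_r−k_1).
Here k_r−k_1 = 0.9380 d⁻¹ and 1 − D₀(k_r−k_1)/(k_1 L₀) = 1 − 1.53×0.9380/(0.302×9.69) = 0.5096, so
t_c = ln(4.106 × 0.5096) / 0.9380 = 0.7383 / 0.9380 = 0.7871 d.
L(t_c) = L₀ e^(−k_1 t_c) = 9.69 × 0.7884 = 7.640 mg/L, and at the critical point k_r D_c = k_1 L, so D_c = (0.302/1.24) × 7.640 = 1.861 mg/L.
Minimum DO = C_s − D_c = 8.34 − 1.861 = 6.479 mg/L.

t_c ≈ 0.787 d; D_c ≈ 1.86 mg/L; min DO ≈ 6.48 mg/L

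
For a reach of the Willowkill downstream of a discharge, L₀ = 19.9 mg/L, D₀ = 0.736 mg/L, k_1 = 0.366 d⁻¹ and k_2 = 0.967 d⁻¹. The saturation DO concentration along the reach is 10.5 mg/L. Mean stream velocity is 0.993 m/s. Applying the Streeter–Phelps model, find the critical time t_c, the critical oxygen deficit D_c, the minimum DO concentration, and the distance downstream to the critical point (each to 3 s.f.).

t_c ≈ 1.51 d; D_c ≈ 4.33 mg/L; min DO ≈ 6.17 mg/L; x_c ≈ 130 km

At the critical point dD/dt = 0, so k_1 L₀ e^(−k_1 t) = k_2 D. Substituting D(t) from the Streeter–Phelps equation and solving for t gives
t_c = ln[(k_2/k_1)(1 − D₀(k_2−k_1)/(k_1 L₀))] / (k_2−k_1).
Here k_2−k_1 = 0.6010 d⁻¹ and 1 − D₀(k_2−k_1)/(k_1 L₀) = 1 − 0.736×0.6010/(0.366×19.9) = 0.9393, so
t_c = ln(2.642 × 0.9393) / 0.6010 = 0.9089 / 0.6010 = 1.512 d.
L(t_c) = L₀ e^(−k_1 t_c) = 19.9 × 0.5749 = 11.44 mg/L, and at the critical point k_2 D_c = k_1 L, so D_c = (0.366/0.967) × 11.44 = 4.330 mg/L.
Minimum DO = C_s − D_c = 10.5 − 4.330 = 6.170 mg/L.
x_c = v t_c = 0.993 m/s × 1.512 d × 86400 s/d = 129800 m ≈ 130 km.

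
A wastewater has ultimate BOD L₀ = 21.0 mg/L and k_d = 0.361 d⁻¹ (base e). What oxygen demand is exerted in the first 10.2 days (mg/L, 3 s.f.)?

y_t = L₀(1 − e^(−k_d t)) = 21.0 × (1 − e^(−0.361×10.2))
= 21.0 × (1 − 0.02517) = 21.0 × 0.9748 = 20.47 mg/L.

y ≈ 20.5 mg/L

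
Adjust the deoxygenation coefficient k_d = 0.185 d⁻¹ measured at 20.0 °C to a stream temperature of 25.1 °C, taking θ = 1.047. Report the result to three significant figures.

k_d ≈ 0.234 d⁻¹

k_d(T₂) = k_d(T₁) · θ^(T₂−T₁) = 0.185 × 1.047^(25.1−20.0)
= 0.185 × 1.047^5.10 = 0.185 × 1.264 = 0.2338 d⁻¹.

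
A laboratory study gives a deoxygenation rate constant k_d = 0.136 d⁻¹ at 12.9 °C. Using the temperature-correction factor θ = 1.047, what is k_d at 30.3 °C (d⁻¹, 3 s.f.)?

k_d ≈ 0.302 d⁻¹

k_d(T₂) = k_d(T₁) · θ^(T₂−T₁) = 0.136 × 1.047^(30.3−12.9)
= 0.136 × 1.047^17.4 = 0.136 × 2.224 = 0.3024 d⁻¹.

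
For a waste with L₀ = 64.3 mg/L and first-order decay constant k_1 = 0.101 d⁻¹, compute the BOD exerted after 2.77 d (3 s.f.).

y ≈ 15.7 mg/L

y_t = L₀(1 − e^(−k_1 t)) = 64.3 × (1 − e^(−0.101×2.77))
= 64.3 × (1 − 0.7560) = 64.3 × 0.2440 = 15.69 mg/L.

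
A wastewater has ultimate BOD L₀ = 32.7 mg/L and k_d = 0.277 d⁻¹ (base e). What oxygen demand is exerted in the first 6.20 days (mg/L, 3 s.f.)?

y ≈ 26.8 mg/L

y_t = L₀(1 − e^(−k_d t)) = 32.7 × (1 − e^(−0.277×6.20))
= 32.7 × (1 − 0.1795) = 32.7 × 0.8205 = 26.83 mg/L.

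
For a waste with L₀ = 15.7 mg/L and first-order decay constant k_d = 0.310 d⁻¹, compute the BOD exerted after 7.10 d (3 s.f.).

y ≈ 14.0 mg/L

y_t = L₀(1 − e^(−k_d t)) = 15.7 × (1 − e^(−0.310×7.10))
= 15.7 × (1 − 0.1107) = 15.7 × 0.8893 = 13.96 mg/L.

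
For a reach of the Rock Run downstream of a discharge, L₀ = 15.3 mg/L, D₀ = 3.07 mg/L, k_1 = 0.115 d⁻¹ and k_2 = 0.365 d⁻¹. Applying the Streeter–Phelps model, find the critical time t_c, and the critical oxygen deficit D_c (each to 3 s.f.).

t_c = [1/(k_2−k_1)] ln[(k_2/k_1)(1 − D₀(k_2−k_1)/(k_1 L₀))]
= [1/(0.365−0.115)] ln[(0.365/0.115)(1 − 3.07×0.2500/(0.115×15.3))]
= (1/0.2500) ln[3.174 × 0.5638] = 4.000 × ln(1.789) = 4.000 × 0.5819 = 2.328 d.
L(t_c) = L₀ e^(−k_1 t_c) = 15.3 × 0.7652 = 11.71 mg/L, and at the critical point k_2 D_c = k_1 L, so D_c = (0.115/0.365) × 11.71 = 3.688 mg/L.

t_c ≈ 2.33 d; D_c ≈ 3.69 mg/L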